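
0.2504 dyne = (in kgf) 2.553e-07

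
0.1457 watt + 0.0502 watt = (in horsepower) 0.0002627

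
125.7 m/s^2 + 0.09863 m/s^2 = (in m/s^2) 125.8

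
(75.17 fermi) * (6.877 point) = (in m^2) 1.824e-16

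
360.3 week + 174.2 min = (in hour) 6.053e+04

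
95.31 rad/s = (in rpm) 910.1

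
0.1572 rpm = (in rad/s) 0.01646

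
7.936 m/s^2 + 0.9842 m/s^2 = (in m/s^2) 8.92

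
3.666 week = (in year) 0.07031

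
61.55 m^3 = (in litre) 6.155e+04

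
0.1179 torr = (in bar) 0.0001572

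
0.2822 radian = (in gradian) 17.97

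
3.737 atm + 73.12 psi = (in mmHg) 6622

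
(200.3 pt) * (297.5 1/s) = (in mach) 0.06174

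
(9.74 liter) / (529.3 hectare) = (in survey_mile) 1.143e-12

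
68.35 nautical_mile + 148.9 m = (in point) 3.592e+08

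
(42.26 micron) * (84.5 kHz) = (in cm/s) 357.1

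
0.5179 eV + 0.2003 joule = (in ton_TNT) 4.787e-11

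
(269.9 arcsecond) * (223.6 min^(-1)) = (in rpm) 0.04657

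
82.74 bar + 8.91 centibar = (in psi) 1201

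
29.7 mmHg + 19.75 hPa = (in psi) 0.8608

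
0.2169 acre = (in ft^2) 9448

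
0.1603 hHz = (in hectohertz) 0.1603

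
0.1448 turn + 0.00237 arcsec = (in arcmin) 3128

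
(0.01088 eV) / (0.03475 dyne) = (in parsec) 1.626e-31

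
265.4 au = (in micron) 3.97e+19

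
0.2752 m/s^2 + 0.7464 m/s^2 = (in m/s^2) 1.022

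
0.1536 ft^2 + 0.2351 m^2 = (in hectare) 2.494e-05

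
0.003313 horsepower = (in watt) 2.471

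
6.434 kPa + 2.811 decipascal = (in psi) 0.9332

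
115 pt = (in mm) 40.57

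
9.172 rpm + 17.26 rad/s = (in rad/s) 18.22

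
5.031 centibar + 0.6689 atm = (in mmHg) 546.1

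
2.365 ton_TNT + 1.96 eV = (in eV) 6.176e+28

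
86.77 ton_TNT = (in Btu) 3.441e+08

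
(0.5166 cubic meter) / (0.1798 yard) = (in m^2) 3.142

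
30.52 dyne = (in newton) 0.0003052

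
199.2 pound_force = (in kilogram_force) 90.36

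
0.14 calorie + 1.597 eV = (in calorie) 0.14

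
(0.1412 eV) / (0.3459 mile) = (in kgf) 4.144e-24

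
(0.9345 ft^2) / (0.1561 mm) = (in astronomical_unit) 3.718e-09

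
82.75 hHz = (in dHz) 8.275e+04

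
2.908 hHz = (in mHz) 2.908e+05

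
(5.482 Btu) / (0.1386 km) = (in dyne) 4.173e+06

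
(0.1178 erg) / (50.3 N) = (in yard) 2.561e-10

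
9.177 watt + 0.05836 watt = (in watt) 9.235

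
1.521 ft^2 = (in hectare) 1.413e-05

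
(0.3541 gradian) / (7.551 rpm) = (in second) 0.007034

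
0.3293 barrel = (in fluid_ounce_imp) 1843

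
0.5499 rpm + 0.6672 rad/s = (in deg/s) 41.53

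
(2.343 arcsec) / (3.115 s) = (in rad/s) 3.647e-06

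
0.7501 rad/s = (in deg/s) 42.98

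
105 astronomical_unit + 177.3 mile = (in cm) 1.571e+15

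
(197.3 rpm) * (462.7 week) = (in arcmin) 1.988e+13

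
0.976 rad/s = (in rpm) 9.32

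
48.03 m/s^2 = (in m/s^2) 48.03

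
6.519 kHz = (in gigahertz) 6.519e-06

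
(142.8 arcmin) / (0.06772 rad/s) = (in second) 0.6134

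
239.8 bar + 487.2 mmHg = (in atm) 237.3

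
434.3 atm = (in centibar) 4.401e+04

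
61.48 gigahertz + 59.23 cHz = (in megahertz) 6.148e+04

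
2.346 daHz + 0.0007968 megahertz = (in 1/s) 820.3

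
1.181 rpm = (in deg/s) 7.086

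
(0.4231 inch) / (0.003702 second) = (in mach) 0.008526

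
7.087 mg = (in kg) 7.087e-06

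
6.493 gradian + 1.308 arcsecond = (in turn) 0.01623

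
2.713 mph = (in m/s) 1.213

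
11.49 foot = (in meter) 3.502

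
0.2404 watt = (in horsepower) 0.0003224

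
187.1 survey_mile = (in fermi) 3.011e+20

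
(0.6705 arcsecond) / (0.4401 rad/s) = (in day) 8.549e-11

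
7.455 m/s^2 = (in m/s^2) 7.455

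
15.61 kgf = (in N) 153.1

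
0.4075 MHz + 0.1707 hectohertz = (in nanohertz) 4.075e+14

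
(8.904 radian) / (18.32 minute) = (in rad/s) 0.0081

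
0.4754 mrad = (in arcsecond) 98.06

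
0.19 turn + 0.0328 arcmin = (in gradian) 76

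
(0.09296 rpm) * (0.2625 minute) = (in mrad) 153.3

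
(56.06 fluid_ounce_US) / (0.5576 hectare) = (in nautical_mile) 1.605e-10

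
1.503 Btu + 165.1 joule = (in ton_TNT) 4.185e-07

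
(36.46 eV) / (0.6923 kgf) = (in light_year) 9.095e-35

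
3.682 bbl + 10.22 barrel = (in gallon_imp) 486.2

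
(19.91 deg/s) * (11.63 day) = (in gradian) 2.223e+07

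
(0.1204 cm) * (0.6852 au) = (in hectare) 1.234e+04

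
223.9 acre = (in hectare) 90.61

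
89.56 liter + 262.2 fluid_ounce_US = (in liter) 97.31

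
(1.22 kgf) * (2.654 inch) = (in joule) 0.8065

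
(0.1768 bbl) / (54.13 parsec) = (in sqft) 1.811e-19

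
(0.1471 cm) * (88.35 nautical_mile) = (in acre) 0.05948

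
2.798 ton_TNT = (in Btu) 1.11e+07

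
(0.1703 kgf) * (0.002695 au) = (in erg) 6.733e+15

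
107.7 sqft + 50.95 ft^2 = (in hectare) 0.001474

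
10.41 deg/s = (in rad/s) 0.1817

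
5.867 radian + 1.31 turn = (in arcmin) 4.847e+04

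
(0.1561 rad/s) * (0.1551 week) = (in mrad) 1.464e+07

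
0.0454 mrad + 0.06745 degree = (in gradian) 0.07783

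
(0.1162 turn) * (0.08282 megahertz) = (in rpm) 5.774e+05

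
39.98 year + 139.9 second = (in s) 1.261e+09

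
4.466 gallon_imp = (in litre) 20.3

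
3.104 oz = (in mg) 8.8e+04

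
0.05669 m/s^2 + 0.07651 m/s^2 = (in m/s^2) 0.1332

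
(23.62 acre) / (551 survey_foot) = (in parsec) 1.845e-14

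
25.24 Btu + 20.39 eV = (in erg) 2.663e+11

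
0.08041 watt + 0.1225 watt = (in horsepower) 0.0002721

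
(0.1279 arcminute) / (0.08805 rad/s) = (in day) 4.891e-09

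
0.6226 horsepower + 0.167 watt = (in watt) 464.4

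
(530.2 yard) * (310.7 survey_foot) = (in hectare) 4.591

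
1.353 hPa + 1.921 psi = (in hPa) 133.8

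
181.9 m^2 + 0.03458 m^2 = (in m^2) 181.9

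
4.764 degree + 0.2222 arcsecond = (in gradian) 5.293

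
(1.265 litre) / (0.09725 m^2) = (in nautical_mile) 7.024e-06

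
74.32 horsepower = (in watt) 5.542e+04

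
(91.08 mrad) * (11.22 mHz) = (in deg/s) 0.05855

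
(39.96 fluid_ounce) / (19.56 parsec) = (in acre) 4.838e-25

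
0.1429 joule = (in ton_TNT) 3.415e-11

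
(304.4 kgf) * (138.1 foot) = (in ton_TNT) 3.003e-05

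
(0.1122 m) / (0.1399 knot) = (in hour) 0.000433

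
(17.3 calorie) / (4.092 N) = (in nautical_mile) 0.009551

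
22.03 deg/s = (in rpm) 3.672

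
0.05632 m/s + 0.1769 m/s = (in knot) 0.4533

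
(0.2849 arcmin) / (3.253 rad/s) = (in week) 4.212e-11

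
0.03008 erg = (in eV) 1.877e+10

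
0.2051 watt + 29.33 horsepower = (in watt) 2.187e+04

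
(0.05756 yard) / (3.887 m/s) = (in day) 1.567e-07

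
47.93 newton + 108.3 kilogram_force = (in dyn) 1.11e+08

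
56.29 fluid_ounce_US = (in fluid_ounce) 56.29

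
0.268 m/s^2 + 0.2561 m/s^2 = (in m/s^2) 0.5241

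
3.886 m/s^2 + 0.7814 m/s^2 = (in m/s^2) 4.667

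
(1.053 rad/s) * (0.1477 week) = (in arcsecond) 1.94e+10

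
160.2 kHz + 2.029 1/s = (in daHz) 1.602e+04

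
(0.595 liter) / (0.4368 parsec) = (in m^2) 4.415e-20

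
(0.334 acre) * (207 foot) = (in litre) 8.528e+07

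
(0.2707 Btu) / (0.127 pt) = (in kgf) 6.5e+05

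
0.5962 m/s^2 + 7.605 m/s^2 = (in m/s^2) 8.201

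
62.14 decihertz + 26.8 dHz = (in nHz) 8.894e+09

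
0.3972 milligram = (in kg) 3.972e-07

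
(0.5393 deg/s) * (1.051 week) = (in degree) 3.428e+05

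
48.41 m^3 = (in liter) 4.841e+04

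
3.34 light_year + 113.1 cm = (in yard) 3.456e+16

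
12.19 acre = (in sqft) 5.31e+05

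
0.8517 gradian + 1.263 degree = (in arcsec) 7306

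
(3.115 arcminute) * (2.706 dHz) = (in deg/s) 0.01405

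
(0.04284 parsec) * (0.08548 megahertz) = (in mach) 3.319e+17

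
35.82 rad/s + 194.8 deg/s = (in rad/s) 39.22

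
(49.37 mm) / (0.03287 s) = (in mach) 0.004411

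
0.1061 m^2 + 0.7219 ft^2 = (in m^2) 0.1732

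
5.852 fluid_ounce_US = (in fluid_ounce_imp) 6.091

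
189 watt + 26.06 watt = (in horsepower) 0.2884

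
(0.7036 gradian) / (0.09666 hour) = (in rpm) 0.0003033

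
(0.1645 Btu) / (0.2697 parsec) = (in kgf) 2.127e-15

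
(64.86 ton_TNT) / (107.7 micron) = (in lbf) 5.665e+14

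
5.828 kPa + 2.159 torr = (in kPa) 6.116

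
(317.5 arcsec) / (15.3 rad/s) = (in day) 1.164e-09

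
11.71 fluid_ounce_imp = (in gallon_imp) 0.07319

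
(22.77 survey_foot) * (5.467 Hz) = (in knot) 73.75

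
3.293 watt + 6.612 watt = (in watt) 9.905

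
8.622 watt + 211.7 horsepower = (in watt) 1.579e+05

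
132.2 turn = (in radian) 830.6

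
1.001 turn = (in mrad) 6289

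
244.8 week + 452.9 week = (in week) 697.7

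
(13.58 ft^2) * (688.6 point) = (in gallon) 80.96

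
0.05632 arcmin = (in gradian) 0.001043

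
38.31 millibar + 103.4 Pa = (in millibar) 39.34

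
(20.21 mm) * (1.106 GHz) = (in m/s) 2.235e+07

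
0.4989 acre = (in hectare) 0.2019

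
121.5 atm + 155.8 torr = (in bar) 123.3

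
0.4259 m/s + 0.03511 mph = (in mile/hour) 0.9878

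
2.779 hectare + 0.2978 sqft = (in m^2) 2.779e+04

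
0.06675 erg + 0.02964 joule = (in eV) 1.85e+17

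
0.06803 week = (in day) 0.4762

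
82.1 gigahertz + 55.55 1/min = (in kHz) 8.21e+07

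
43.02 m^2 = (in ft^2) 463.1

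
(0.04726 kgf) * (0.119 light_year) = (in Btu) 4.946e+11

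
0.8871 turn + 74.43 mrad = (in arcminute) 1.942e+04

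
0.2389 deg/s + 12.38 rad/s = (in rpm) 118.3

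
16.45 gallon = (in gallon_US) 16.45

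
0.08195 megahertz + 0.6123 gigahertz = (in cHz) 6.124e+10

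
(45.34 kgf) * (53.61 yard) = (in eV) 1.36e+23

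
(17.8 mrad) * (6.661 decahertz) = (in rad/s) 1.186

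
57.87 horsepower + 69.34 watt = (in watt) 4.322e+04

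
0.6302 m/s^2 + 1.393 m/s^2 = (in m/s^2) 2.023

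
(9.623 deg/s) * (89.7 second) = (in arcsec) 3.107e+06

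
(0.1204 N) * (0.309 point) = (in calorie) 3.137e-06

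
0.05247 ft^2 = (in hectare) 4.875e-07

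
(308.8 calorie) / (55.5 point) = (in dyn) 6.599e+09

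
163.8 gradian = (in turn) 0.4095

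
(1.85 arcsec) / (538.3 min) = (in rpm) 2.652e-09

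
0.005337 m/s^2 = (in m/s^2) 0.005337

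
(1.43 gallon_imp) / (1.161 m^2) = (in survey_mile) 3.479e-06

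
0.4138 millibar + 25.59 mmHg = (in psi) 0.5008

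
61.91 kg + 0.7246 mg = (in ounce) 2184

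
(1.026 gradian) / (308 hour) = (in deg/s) 8.328e-07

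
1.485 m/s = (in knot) 2.887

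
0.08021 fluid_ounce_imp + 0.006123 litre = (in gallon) 0.00222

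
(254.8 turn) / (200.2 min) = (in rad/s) 0.1333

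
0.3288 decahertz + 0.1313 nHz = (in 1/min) 197.3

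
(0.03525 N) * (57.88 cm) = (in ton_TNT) 4.876e-12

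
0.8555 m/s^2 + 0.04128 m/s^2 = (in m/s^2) 0.8968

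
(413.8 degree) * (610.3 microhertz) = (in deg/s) 0.2525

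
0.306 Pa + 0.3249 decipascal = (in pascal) 0.3385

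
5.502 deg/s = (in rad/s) 0.09603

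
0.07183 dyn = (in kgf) 7.325e-08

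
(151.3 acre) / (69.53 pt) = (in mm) 2.496e+10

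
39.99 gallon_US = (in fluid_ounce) 5119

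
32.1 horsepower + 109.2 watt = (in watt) 2.405e+04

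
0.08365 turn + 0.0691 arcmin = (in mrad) 525.6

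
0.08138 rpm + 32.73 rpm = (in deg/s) 196.9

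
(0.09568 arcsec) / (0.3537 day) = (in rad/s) 1.518e-11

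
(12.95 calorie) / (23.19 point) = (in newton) 6623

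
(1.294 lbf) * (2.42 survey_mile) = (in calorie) 5358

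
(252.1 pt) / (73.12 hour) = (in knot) 6.567e-07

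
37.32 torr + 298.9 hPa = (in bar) 0.3487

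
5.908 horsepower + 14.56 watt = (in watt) 4420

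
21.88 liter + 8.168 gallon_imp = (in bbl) 0.3712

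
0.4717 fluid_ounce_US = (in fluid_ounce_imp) 0.491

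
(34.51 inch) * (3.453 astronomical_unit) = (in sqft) 4.874e+12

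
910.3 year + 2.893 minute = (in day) 3.323e+05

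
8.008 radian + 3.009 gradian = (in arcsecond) 1.662e+06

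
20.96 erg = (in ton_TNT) 5.01e-16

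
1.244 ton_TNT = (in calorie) 1.244e+09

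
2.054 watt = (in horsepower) 0.002754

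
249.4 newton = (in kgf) 25.43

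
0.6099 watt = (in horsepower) 0.0008179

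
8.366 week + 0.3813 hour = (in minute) 8.435e+04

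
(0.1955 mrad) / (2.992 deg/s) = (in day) 4.333e-08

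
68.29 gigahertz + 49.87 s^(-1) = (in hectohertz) 6.829e+08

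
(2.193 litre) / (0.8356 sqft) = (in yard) 0.03089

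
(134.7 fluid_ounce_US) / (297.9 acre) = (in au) 2.209e-20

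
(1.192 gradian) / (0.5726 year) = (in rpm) 9.902e-09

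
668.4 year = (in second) 2.108e+10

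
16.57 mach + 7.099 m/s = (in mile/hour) 1.264e+04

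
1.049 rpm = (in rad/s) 0.1099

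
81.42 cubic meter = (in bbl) 512.1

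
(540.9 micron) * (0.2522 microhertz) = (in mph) 3.052e-10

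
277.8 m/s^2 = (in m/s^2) 277.8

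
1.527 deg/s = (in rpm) 0.2545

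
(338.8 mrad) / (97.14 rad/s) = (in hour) 9.688e-07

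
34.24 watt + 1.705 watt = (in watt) 35.95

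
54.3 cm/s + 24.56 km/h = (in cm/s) 736.5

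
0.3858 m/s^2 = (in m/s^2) 0.3858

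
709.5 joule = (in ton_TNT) 1.696e-07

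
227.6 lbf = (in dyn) 1.012e+08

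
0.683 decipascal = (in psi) 9.906e-06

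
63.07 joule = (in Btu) 0.05978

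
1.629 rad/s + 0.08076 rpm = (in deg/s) 93.82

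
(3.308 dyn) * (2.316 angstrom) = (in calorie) 1.831e-15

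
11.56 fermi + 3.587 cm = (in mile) 2.229e-05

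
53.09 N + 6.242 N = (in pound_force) 13.34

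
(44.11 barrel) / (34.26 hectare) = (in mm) 0.02047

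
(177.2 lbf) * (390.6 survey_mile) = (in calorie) 1.184e+08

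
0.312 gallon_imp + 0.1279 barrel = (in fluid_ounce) 735.6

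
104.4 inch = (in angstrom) 2.652e+10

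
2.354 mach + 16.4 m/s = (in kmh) 2945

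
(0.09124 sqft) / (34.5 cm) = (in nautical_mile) 1.327e-05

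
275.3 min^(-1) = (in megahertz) 4.588e-06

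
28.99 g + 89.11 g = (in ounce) 4.166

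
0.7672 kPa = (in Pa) 767.2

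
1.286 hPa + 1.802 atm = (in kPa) 182.7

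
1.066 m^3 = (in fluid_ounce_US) 3.605e+04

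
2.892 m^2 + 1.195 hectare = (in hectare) 1.195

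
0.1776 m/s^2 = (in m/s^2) 0.1776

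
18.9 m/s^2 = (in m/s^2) 18.9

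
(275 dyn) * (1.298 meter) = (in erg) 3.57e+04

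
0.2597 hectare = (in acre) 0.6417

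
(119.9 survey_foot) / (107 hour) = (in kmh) 0.0003415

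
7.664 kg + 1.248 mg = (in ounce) 270.3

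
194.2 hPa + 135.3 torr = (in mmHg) 281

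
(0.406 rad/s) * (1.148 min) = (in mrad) 2.797e+04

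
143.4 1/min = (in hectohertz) 0.0239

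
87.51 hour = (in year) 0.00999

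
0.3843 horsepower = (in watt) 286.6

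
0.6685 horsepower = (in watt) 498.5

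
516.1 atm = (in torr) 3.922e+05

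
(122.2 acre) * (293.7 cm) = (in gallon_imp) 3.195e+08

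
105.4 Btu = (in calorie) 2.658e+04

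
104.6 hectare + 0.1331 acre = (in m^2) 1.047e+06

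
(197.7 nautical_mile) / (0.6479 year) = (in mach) 5.263e-05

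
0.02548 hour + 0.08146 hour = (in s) 385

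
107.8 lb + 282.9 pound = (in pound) 390.7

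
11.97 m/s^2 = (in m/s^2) 11.97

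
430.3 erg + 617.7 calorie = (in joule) 2584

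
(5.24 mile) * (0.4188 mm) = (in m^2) 3.532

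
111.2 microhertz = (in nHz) 1.112e+05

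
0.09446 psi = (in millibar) 6.513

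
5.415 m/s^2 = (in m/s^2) 5.415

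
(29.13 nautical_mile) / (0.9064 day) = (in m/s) 0.6889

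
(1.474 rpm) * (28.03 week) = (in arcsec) 5.397e+11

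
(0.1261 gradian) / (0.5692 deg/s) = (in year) 6.322e-09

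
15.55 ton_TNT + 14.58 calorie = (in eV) 4.061e+29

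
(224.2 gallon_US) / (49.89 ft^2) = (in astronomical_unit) 1.224e-12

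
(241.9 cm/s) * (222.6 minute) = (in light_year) 3.415e-12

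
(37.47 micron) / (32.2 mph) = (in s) 2.603e-06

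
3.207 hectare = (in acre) 7.925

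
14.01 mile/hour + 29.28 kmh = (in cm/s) 1440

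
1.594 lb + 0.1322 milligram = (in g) 723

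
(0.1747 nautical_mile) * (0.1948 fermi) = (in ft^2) 6.784e-13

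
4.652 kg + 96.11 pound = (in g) 4.825e+04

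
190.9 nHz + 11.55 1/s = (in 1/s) 11.55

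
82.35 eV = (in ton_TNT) 3.153e-27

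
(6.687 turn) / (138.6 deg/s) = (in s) 17.37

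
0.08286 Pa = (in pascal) 0.08286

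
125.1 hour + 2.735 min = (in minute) 7509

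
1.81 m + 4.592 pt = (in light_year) 1.915e-16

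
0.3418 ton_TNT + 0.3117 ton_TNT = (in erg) 2.734e+16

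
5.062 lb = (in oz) 80.99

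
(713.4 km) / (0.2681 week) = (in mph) 9.842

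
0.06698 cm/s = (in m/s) 0.0006698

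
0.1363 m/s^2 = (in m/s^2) 0.1363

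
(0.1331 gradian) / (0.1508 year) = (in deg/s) 2.519e-08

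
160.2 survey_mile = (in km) 257.8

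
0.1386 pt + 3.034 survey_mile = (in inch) 1.922e+05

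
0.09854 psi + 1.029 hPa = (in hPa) 7.823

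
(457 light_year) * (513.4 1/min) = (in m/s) 3.7e+19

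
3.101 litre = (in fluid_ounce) 104.9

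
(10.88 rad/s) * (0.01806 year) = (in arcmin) 2.13e+10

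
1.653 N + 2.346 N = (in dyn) 3.999e+05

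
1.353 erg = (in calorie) 3.234e-08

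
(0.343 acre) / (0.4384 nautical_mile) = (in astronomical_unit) 1.143e-11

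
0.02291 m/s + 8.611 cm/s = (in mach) 0.0003202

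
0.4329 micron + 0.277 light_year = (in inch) 1.032e+17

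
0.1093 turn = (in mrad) 686.8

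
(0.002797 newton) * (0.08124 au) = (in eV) 2.122e+26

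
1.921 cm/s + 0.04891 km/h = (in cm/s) 3.28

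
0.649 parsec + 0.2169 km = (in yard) 2.19e+16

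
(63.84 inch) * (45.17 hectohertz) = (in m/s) 7324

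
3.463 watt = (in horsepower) 0.004644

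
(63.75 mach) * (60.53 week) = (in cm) 7.947e+13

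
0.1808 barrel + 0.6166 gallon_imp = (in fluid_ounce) 1067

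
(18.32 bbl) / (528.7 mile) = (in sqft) 3.685e-05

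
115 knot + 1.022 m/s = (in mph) 134.6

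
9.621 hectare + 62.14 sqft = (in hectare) 9.622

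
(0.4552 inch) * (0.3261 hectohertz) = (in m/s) 0.377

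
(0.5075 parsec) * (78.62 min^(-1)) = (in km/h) 7.387e+16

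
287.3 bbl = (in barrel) 287.3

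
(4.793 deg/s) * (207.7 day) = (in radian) 1.501e+06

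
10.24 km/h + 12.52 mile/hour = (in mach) 0.02479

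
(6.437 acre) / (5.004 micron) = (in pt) 1.476e+13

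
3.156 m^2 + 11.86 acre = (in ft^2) 5.167e+05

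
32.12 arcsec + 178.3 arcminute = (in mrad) 52.02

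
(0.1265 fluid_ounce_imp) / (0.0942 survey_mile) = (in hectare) 2.371e-12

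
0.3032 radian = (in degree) 17.37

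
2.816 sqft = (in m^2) 0.2616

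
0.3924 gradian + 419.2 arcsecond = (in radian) 0.008196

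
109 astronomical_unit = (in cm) 1.631e+15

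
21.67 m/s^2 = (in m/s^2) 21.67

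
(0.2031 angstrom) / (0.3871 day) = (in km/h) 2.186e-15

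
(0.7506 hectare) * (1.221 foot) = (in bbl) 1.757e+04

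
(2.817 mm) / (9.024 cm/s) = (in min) 0.0005203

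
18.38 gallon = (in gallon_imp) 15.3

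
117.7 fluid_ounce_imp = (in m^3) 0.003344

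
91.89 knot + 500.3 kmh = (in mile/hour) 416.6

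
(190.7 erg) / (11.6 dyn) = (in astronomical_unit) 1.099e-12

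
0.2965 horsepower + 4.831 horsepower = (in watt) 3824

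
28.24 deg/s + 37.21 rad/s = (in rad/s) 37.7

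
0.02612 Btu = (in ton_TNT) 6.587e-09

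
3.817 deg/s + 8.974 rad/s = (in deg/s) 518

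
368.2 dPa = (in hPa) 0.3682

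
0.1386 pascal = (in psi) 2.01e-05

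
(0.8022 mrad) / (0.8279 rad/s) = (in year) 3.073e-11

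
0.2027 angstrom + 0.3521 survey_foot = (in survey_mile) 6.669e-05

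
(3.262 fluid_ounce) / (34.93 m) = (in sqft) 2.973e-05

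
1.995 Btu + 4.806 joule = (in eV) 1.317e+22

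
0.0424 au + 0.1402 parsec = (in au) 2.892e+04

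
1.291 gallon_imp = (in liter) 5.869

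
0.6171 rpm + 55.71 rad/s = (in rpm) 532.6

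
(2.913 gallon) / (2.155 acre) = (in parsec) 4.098e-23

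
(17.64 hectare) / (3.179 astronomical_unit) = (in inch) 1.46e-05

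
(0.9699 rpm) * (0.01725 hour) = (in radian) 6.307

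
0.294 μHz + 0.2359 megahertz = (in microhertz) 2.359e+11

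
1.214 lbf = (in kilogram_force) 0.5507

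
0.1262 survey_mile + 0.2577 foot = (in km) 0.2032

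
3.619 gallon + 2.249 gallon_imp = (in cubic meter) 0.02392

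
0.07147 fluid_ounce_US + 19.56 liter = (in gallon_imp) 4.303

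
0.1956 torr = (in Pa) 26.08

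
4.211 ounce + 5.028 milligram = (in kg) 0.1194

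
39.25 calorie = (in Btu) 0.1557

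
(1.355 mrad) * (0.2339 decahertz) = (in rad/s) 0.003169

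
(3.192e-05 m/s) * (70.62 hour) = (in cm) 811.5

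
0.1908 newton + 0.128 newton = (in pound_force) 0.07167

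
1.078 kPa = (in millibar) 10.78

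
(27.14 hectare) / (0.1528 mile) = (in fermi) 1.104e+18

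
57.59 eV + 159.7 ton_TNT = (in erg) 6.682e+18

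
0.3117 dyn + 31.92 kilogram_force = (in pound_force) 70.37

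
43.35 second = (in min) 0.7225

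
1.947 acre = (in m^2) 7879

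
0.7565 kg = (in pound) 1.668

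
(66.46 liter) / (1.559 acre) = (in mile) 6.546e-09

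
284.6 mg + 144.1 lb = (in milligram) 6.536e+07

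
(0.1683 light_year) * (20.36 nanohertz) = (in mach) 9.521e+04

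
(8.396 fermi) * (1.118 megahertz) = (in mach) 2.757e-11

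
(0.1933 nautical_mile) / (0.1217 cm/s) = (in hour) 81.71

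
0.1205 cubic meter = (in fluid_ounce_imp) 4241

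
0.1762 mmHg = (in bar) 0.0002349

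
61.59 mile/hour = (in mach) 0.08086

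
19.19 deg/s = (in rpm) 3.198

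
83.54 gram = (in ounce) 2.947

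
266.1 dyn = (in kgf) 0.0002713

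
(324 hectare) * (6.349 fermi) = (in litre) 2.057e-05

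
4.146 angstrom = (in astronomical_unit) 2.771e-21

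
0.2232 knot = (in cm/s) 11.48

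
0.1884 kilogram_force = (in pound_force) 0.4154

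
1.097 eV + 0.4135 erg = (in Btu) 3.919e-11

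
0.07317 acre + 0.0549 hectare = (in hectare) 0.08451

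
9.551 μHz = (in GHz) 9.551e-15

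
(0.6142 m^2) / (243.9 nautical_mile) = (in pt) 0.003854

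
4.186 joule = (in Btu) 0.003968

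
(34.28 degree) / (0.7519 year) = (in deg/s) 1.446e-06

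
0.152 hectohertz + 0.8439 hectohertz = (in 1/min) 5975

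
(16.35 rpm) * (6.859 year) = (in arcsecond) 7.639e+13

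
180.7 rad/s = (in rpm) 1726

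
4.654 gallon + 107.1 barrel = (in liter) 1.705e+04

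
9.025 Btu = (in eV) 5.943e+22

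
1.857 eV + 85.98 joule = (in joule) 85.98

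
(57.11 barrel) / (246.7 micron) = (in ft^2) 3.962e+05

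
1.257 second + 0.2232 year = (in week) 11.64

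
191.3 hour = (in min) 1.148e+04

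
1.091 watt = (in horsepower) 0.001463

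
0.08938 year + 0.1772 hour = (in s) 2.819e+06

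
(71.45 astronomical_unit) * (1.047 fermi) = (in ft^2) 0.1205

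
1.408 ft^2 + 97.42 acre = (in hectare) 39.42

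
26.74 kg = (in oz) 943.2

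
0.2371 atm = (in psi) 3.484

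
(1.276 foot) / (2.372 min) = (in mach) 8.026e-06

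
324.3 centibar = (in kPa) 324.3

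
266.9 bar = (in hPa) 2.669e+05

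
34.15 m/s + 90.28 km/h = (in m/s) 59.23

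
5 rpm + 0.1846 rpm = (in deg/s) 31.11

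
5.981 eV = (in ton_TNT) 2.29e-28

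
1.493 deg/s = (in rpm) 0.2488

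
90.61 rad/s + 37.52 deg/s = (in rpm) 871.5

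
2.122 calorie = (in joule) 8.878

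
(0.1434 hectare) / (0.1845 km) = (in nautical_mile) 0.004197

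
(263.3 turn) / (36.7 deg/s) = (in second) 2583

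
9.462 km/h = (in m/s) 2.628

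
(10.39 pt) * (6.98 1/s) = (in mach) 7.514e-05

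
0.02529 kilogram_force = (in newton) 0.248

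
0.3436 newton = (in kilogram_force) 0.03504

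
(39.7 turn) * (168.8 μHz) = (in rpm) 0.4021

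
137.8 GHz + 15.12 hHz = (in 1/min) 8.268e+12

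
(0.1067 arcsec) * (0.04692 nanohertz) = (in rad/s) 2.427e-17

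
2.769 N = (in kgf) 0.2824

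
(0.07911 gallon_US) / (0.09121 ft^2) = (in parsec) 1.145e-18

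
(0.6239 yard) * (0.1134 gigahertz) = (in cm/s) 6.469e+09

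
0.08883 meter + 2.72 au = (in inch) 1.602e+13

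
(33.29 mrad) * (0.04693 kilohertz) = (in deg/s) 89.51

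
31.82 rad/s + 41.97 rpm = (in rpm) 345.8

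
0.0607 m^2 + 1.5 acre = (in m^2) 6070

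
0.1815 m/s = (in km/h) 0.6534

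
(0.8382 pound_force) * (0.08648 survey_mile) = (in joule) 518.9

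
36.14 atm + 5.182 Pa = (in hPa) 3.662e+04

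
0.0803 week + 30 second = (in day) 0.5624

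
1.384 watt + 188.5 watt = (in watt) 189.9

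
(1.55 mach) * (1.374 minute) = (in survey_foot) 1.427e+05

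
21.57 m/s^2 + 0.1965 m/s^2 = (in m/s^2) 21.77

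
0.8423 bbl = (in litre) 133.9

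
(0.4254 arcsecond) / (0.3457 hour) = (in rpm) 1.582e-08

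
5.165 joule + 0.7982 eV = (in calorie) 1.234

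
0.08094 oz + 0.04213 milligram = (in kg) 0.002295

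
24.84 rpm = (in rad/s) 2.601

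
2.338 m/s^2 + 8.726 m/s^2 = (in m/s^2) 11.06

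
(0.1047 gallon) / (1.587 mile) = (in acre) 3.835e-11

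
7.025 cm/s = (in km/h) 0.2529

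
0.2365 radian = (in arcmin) 813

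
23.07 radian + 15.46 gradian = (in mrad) 2.331e+04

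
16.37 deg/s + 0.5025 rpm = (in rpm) 3.231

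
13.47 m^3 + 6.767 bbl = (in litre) 1.455e+04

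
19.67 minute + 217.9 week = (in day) 1525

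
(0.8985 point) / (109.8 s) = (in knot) 5.611e-06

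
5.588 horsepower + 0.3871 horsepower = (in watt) 4456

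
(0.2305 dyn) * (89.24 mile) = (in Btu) 0.0003138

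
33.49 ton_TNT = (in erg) 1.401e+18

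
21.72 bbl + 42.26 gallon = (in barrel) 22.73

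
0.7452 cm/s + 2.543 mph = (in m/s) 1.144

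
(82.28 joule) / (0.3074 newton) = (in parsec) 8.674e-15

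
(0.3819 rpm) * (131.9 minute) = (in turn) 50.37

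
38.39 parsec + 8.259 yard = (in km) 1.185e+15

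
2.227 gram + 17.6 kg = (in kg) 17.6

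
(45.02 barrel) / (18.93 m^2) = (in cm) 37.81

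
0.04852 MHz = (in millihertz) 4.852e+07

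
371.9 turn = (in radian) 2337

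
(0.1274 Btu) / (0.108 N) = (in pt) 3.528e+06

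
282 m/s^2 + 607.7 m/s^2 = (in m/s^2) 889.7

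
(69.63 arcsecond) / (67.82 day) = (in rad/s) 5.761e-11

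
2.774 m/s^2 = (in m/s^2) 2.774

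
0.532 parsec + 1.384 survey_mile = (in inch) 6.463e+17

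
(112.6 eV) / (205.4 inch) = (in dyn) 3.458e-13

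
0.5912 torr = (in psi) 0.01143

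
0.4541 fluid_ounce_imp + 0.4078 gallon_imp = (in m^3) 0.001867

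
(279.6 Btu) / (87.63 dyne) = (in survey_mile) 2.092e+05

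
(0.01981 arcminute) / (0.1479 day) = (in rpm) 4.306e-09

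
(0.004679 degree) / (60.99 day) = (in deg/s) 8.879e-10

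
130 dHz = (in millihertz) 1.3e+04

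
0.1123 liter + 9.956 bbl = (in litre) 1583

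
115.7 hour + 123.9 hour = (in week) 1.426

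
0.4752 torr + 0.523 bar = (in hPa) 523.6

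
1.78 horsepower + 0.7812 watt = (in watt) 1328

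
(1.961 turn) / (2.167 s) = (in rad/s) 5.686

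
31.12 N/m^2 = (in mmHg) 0.2334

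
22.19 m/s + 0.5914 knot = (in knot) 43.73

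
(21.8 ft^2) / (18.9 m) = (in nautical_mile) 5.786e-05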